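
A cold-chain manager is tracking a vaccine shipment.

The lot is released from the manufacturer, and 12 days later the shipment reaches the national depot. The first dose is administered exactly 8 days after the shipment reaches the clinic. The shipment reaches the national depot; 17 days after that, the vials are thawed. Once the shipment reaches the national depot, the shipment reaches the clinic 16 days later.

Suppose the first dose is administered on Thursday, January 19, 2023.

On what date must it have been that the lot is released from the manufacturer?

The first dose is administered: Jan 19, 2023.
The shipment reaches the clinic: Jan 19, 2023 − 8 days = Jan 11, 2023.
The shipment reaches the national depot: Jan 11, 2023 − 16 days = Dec 26, 2022.
The lot is released from the manufacturer: Dec 26, 2022 − 12 days = Dec 14, 2022.

Wednesday, December 14, 2022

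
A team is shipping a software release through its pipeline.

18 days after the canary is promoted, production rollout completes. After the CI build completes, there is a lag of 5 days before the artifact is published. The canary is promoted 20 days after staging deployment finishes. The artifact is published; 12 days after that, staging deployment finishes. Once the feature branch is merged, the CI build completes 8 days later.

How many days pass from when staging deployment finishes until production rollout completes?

38 days

Causal path: staging deployment finishes → the canary is promoted → production rollout completes.
Total delay along the path: 20 + 18 = 38 days.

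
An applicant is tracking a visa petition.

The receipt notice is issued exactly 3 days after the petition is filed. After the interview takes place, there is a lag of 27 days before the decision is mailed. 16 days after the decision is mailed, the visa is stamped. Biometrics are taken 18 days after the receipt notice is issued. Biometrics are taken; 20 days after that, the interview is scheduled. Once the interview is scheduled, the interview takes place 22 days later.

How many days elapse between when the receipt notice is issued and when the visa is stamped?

103 days

Causal path: the receipt notice is issued → biometrics are taken → the interview is scheduled → the interview takes place → the decision is mailed → the visa is stamped.
Total delay along the path: 18 + 20 + 22 + 27 + 16 = 103 days.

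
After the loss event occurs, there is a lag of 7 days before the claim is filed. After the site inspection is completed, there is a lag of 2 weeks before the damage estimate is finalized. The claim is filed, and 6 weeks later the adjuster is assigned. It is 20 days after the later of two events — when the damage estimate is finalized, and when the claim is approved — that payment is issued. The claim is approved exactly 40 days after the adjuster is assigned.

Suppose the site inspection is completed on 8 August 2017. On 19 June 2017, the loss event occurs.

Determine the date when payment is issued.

The site inspection is completed: Aug 8, 2017.
The damage estimate is finalized: Aug 8, 2017 + 2 weeks = Aug 22, 2017.
The loss event occurs: Jun 19, 2017.
The claim is filed: Jun 19, 2017 + 7 days = Jun 26, 2017.
The adjuster is assigned: Jun 26, 2017 + 6 weeks = Aug 7, 2017.
The claim is approved: Aug 7, 2017 + 40 days = Sep 16, 2017.
Both prerequisites met — the damage estimate is finalized (Aug 22, 2017), the claim is approved (Sep 16, 2017); the later is Sep 16, 2017.
Payment is issued: Sep 16, 2017 + 20 days = Oct 6, 2017.

6 October 2017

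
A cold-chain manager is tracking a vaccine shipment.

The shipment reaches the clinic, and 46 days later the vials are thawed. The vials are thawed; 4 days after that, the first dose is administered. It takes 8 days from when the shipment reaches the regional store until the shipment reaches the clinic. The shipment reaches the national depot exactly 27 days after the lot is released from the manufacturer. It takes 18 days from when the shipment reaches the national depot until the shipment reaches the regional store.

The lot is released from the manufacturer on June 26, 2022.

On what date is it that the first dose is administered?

The lot is released from the manufacturer: Jun 26, 2022.
The shipment reaches the national depot: Jun 26, 2022 + 27 days = Jul 23, 2022.
The shipment reaches the regional store: Jul 23, 2022 + 18 days = Aug 10, 2022.
The shipment reaches the clinic: Aug 10, 2022 + 8 days = Aug 18, 2022.
The vials are thawed: Aug 18, 2022 + 46 days = Oct 3, 2022.
The first dose is administered: Oct 3, 2022 + 4 days = Oct 7, 2022.

October 7, 2022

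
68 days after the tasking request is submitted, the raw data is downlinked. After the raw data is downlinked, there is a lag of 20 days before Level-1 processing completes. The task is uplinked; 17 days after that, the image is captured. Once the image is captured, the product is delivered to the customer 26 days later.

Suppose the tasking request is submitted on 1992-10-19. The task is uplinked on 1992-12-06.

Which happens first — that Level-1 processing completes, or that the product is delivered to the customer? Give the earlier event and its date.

The tasking request is submitted: Oct 19, 1992.
The raw data is downlinked: Oct 19, 1992 + 68 days = Dec 26, 1992.
Level-1 processing completes: Dec 26, 1992 + 20 days = Jan 15, 1993.
The task is uplinked: Dec 6, 1992.
The image is captured: Dec 6, 1992 + 17 days = Dec 23, 1992.
The product is delivered to the customer: Dec 23, 1992 + 26 days = Jan 18, 1993.
Comparing: Level-1 processing completes on Jan 15, 1993 vs the product is delivered to the customer on Jan 18, 1993. Earlier: Level-1 processing completes.

Level-1 processing completes — 1993-01-15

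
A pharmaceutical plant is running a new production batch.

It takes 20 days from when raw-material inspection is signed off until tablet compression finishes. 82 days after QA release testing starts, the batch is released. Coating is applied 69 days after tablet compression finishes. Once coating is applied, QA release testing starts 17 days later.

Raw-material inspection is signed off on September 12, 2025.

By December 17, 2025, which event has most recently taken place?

Coating is applied

Raw-material inspection is signed off: Sep 12, 2025.
Tablet compression finishes: Sep 12, 2025 + 20 days = Oct 2, 2025.
Coating is applied: Oct 2, 2025 + 69 days = Dec 10, 2025.
QA release testing starts: Dec 10, 2025 + 17 days = Dec 27, 2025.
The batch is released: Dec 27, 2025 + 82 days = Mar 19, 2026.
Dec 17, 2025 falls between when coating is applied (Dec 10, 2025) and when QA release testing starts (Dec 27, 2025).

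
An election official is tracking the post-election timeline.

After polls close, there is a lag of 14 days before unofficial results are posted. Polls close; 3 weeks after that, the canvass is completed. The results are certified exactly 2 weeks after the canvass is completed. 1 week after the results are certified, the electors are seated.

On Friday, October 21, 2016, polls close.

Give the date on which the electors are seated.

Friday, December 2, 2016

Polls close: Oct 21, 2016.
The canvass is completed: Oct 21, 2016 + 3 weeks = Nov 11, 2016.
The results are certified: Nov 11, 2016 + 2 weeks = Nov 25, 2016.
The electors are seated: Nov 25, 2016 + 1 week = Dec 2, 2016.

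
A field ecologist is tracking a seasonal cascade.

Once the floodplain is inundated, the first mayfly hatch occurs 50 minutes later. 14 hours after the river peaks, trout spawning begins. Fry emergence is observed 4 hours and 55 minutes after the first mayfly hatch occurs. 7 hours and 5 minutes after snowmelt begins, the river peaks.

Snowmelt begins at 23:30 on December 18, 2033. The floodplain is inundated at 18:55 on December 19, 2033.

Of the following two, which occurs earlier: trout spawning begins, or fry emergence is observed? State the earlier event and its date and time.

Trout spawning begins — 20:35 on December 19, 2033

Snowmelt begins: 23:30 Dec 18, 2033.
The river peaks: 23:30 Dec 18, 2033 + 7h05m = 06:35 Dec 19, 2033.
Trout spawning begins: 06:35 Dec 19, 2033 + 14h = 20:35 Dec 19, 2033.
The floodplain is inundated: 18:55 Dec 19, 2033.
The first mayfly hatch occurs: 18:55 Dec 19, 2033 + 50m = 19:45 Dec 19, 2033.
Fry emergence is observed: 19:45 Dec 19, 2033 + 4h55m = 00:40 Dec 20, 2033.
Comparing: trout spawning begins at 20:35 Dec 19, 2033 vs fry emergence is observed at 00:40 Dec 20, 2033. Earlier: trout spawning begins.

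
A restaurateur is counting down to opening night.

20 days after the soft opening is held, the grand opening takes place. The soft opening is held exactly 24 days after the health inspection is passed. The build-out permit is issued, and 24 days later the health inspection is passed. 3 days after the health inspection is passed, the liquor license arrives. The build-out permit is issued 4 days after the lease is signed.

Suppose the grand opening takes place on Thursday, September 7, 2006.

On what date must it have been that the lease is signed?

Tuesday, June 27, 2006

The grand opening takes place: Sep 7, 2006.
The soft opening is held: Sep 7, 2006 − 20 days = Aug 18, 2006.
The health inspection is passed: Aug 18, 2006 − 24 days = Jul 25, 2006.
The build-out permit is issued: Jul 25, 2006 − 24 days = Jul 1, 2006.
The lease is signed: Jul 1, 2006 − 4 days = Jun 27, 2006.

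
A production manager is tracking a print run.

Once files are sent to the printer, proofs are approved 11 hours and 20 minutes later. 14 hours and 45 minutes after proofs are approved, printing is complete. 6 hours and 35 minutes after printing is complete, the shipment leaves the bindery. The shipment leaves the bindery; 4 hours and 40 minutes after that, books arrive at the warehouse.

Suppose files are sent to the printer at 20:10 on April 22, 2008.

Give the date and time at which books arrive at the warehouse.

09:30 on April 24, 2008

Files are sent to the printer: 20:10 Apr 22, 2008.
Proofs are approved: 20:10 Apr 22, 2008 + 11h20m = 07:30 Apr 23, 2008.
Printing is complete: 07:30 Apr 23, 2008 + 14h45m = 22:15 Apr 23, 2008.
The shipment leaves the bindery: 22:15 Apr 23, 2008 + 6h35m = 04:50 Apr 24, 2008.
Books arrive at the warehouse: 04:50 Apr 24, 2008 + 4h40m = 09:30 Apr 24, 2008.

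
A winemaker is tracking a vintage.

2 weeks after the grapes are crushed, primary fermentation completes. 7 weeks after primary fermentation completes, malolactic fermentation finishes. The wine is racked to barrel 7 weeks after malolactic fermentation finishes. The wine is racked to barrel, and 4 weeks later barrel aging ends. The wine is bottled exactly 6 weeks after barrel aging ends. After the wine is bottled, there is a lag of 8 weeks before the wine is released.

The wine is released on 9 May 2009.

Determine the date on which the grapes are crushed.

13 September 2008

The wine is released: May 9, 2009.
The wine is bottled: May 9, 2009 − 8 weeks = Mar 14, 2009.
Barrel aging ends: Mar 14, 2009 − 6 weeks = Jan 31, 2009.
The wine is racked to barrel: Jan 31, 2009 − 4 weeks = Jan 3, 2009.
Malolactic fermentation finishes: Jan 3, 2009 − 7 weeks = Nov 15, 2008.
Primary fermentation completes: Nov 15, 2008 − 7 weeks = Sep 27, 2008.
The grapes are crushed: Sep 27, 2008 − 2 weeks = Sep 13, 2008.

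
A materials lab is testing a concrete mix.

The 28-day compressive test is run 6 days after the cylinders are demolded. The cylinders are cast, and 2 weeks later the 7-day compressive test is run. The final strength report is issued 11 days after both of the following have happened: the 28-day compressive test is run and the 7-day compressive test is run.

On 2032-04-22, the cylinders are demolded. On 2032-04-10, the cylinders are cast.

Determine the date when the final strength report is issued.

The cylinders are demolded: Apr 22, 2032.
The 28-day compressive test is run: Apr 22, 2032 + 6 days = Apr 28, 2032.
The cylinders are cast: Apr 10, 2032.
The 7-day compressive test is run: Apr 10, 2032 + 2 weeks = Apr 24, 2032.
Both prerequisites met — the 28-day compressive test is run (Apr 28, 2032), the 7-day compressive test is run (Apr 24, 2032); the later is Apr 28, 2032.
The final strength report is issued: Apr 28, 2032 + 11 days = May 9, 2032.

2032-05-09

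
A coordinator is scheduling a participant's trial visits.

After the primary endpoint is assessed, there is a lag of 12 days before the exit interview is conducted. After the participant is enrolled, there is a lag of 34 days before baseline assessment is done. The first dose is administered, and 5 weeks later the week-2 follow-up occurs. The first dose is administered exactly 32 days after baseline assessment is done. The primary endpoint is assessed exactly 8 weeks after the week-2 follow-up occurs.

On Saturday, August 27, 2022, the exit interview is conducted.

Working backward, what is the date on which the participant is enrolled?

The exit interview is conducted: Aug 27, 2022.
The primary endpoint is assessed: Aug 27, 2022 − 12 days = Aug 15, 2022.
The week-2 follow-up occurs: Aug 15, 2022 − 8 weeks = Jun 20, 2022.
The first dose is administered: Jun 20, 2022 − 5 weeks = May 16, 2022.
Baseline assessment is done: May 16, 2022 − 32 days = Apr 14, 2022.
The participant is enrolled: Apr 14, 2022 − 34 days = Mar 11, 2022.

Friday, March 11, 2022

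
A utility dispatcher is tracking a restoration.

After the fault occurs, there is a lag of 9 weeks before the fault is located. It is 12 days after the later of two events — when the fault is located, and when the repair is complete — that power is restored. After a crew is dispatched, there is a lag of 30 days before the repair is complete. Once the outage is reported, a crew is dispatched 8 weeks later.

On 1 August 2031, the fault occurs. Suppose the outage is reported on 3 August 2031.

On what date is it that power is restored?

9 November 2031

The fault occurs: Aug 1, 2031.
The fault is located: Aug 1, 2031 + 9 weeks = Oct 3, 2031.
The outage is reported: Aug 3, 2031.
A crew is dispatched: Aug 3, 2031 + 8 weeks = Sep 28, 2031.
The repair is complete: Sep 28, 2031 + 30 days = Oct 28, 2031.
Both prerequisites met — the fault is located (Oct 3, 2031), the repair is complete (Oct 28, 2031); the later is Oct 28, 2031.
Power is restored: Oct 28, 2031 + 12 days = Nov 9, 2031.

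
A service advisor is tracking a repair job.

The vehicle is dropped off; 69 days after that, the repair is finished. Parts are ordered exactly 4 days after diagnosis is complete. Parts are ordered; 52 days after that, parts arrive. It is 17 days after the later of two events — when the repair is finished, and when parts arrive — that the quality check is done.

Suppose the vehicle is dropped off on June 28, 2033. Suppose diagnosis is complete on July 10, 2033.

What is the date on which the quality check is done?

The vehicle is dropped off: Jun 28, 2033.
The repair is finished: Jun 28, 2033 + 69 days = Sep 5, 2033.
Diagnosis is complete: Jul 10, 2033.
Parts are ordered: Jul 10, 2033 + 4 days = Jul 14, 2033.
Parts arrive: Jul 14, 2033 + 52 days = Sep 4, 2033.
Both prerequisites met — the repair is finished (Sep 5, 2033), parts arrive (Sep 4, 2033); the later is Sep 5, 2033.
The quality check is done: Sep 5, 2033 + 17 days = Sep 22, 2033.

September 22, 2033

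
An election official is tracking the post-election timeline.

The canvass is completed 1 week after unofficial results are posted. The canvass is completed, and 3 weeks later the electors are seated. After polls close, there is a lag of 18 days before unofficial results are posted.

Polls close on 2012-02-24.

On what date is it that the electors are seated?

Polls close: Feb 24, 2012.
Unofficial results are posted: Feb 24, 2012 + 18 days = Mar 13, 2012.
The canvass is completed: Mar 13, 2012 + 1 week = Mar 20, 2012.
The electors are seated: Mar 20, 2012 + 3 weeks = Apr 10, 2012.

2012-04-10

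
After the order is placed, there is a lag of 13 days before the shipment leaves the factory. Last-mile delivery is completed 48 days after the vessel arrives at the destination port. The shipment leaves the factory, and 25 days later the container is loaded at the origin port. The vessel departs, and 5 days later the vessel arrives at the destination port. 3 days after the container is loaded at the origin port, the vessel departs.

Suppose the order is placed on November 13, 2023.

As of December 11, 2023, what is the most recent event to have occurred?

The order is placed: Nov 13, 2023.
The shipment leaves the factory: Nov 13, 2023 + 13 days = Nov 26, 2023.
The container is loaded at the origin port: Nov 26, 2023 + 25 days = Dec 21, 2023.
The vessel departs: Dec 21, 2023 + 3 days = Dec 24, 2023.
The vessel arrives at the destination port: Dec 24, 2023 + 5 days = Dec 29, 2023.
Last-mile delivery is completed: Dec 29, 2023 + 48 days = Feb 15, 2024.
Dec 11, 2023 falls between when the shipment leaves the factory (Nov 26, 2023) and when the container is loaded at the origin port (Dec 21, 2023).

The shipment leaves the factory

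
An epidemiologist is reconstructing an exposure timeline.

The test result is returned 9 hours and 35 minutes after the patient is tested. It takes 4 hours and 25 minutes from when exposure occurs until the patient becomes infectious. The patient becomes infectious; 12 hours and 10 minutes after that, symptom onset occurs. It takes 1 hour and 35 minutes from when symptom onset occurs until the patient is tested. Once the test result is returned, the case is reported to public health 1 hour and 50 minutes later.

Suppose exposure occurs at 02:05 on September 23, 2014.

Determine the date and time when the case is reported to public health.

Exposure occurs: 02:05 Sep 23, 2014.
The patient becomes infectious: 02:05 Sep 23, 2014 + 4h25m = 06:30 Sep 23, 2014.
Symptom onset occurs: 06:30 Sep 23, 2014 + 12h10m = 18:40 Sep 23, 2014.
The patient is tested: 18:40 Sep 23, 2014 + 1h35m = 20:15 Sep 23, 2014.
The test result is returned: 20:15 Sep 23, 2014 + 9h35m = 05:50 Sep 24, 2014.
The case is reported to public health: 05:50 Sep 24, 2014 + 1h50m = 07:40 Sep 24, 2014.

07:40 on September 24, 2014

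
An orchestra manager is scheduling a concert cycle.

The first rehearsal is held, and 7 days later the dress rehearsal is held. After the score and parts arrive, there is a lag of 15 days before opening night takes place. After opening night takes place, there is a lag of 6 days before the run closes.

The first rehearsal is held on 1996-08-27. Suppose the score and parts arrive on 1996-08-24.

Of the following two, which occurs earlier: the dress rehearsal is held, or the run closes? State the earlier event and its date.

The dress rehearsal is held — 1996-09-03

The first rehearsal is held: Aug 27, 1996.
The dress rehearsal is held: Aug 27, 1996 + 7 days = Sep 3, 1996.
The score and parts arrive: Aug 24, 1996.
Opening night takes place: Aug 24, 1996 + 15 days = Sep 8, 1996.
The run closes: Sep 8, 1996 + 6 days = Sep 14, 1996.
Comparing: the dress rehearsal is held on Sep 3, 1996 vs the run closes on Sep 14, 1996. Earlier: the dress rehearsal is held.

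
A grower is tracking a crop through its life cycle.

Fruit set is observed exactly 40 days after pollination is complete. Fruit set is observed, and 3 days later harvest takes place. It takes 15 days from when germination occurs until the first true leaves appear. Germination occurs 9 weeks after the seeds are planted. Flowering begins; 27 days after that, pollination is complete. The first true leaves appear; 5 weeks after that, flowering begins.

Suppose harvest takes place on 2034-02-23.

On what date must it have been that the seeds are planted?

Harvest takes place: Feb 23, 2034.
Fruit set is observed: Feb 23, 2034 − 3 days = Feb 20, 2034.
Pollination is complete: Feb 20, 2034 − 40 days = Jan 11, 2034.
Flowering begins: Jan 11, 2034 − 27 days = Dec 15, 2033.
The first true leaves appear: Dec 15, 2033 − 5 weeks = Nov 10, 2033.
Germination occurs: Nov 10, 2033 − 15 days = Oct 26, 2033.
The seeds are planted: Oct 26, 2033 − 9 weeks = Aug 24, 2033.

2033-08-24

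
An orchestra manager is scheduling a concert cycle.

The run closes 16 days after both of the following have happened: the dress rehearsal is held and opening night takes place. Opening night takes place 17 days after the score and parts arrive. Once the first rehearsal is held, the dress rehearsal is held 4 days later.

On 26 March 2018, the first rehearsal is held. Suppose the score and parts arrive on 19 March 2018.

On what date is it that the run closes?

21 April 2018

The first rehearsal is held: Mar 26, 2018.
The dress rehearsal is held: Mar 26, 2018 + 4 days = Mar 30, 2018.
The score and parts arrive: Mar 19, 2018.
Opening night takes place: Mar 19, 2018 + 17 days = Apr 5, 2018.
Both prerequisites met — the dress rehearsal is held (Mar 30, 2018), opening night takes place (Apr 5, 2018); the later is Apr 5, 2018.
The run closes: Apr 5, 2018 + 16 days = Apr 21, 2018.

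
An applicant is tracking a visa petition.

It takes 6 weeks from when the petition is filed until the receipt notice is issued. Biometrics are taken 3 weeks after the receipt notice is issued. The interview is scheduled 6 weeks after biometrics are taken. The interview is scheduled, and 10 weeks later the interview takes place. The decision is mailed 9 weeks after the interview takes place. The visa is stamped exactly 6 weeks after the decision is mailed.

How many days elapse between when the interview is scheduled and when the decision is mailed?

133 days

Causal path: the interview is scheduled → the interview takes place → the decision is mailed.
Total delay along the path: 10 + 9 weeks = 19 weeks = 133 days.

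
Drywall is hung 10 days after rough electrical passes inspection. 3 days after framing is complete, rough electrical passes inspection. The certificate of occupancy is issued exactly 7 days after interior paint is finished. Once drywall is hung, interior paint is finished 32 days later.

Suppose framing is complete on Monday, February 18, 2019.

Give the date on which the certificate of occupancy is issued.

Thursday, April 11, 2019

Framing is complete: Feb 18, 2019.
Rough electrical passes inspection: Feb 18, 2019 + 3 days = Feb 21, 2019.
Drywall is hung: Feb 21, 2019 + 10 days = Mar 3, 2019.
Interior paint is finished: Mar 3, 2019 + 32 days = Apr 4, 2019.
The certificate of occupancy is issued: Apr 4, 2019 + 7 days = Apr 11, 2019.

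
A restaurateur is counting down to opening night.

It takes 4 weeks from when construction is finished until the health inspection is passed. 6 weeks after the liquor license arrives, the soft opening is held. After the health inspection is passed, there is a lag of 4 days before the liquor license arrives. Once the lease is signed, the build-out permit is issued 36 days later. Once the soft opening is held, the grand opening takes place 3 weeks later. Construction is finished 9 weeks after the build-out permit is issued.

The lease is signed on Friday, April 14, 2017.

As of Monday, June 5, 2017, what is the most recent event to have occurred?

The lease is signed: Apr 14, 2017.
The build-out permit is issued: Apr 14, 2017 + 36 days = May 20, 2017.
Construction is finished: May 20, 2017 + 9 weeks = Jul 22, 2017.
The health inspection is passed: Jul 22, 2017 + 4 weeks = Aug 19, 2017.
The liquor license arrives: Aug 19, 2017 + 4 days = Aug 23, 2017.
The soft opening is held: Aug 23, 2017 + 6 weeks = Oct 4, 2017.
The grand opening takes place: Oct 4, 2017 + 3 weeks = Oct 25, 2017.
Jun 5, 2017 falls between when the build-out permit is issued (May 20, 2017) and when construction is finished (Jul 22, 2017).

The build-out permit is issued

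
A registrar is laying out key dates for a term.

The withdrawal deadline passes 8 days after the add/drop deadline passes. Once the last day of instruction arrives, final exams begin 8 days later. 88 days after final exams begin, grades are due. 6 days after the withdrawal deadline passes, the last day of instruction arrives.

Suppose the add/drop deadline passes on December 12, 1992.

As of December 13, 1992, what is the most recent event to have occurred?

The add/drop deadline passes: Dec 12, 1992.
The withdrawal deadline passes: Dec 12, 1992 + 8 days = Dec 20, 1992.
The last day of instruction arrives: Dec 20, 1992 + 6 days = Dec 26, 1992.
Final exams begin: Dec 26, 1992 + 8 days = Jan 3, 1993.
Grades are due: Jan 3, 1993 + 88 days = Apr 1, 1993.
Dec 13, 1992 falls between when the add/drop deadline passes (Dec 12, 1992) and when the withdrawal deadline passes (Dec 20, 1992).

The add/drop deadline passes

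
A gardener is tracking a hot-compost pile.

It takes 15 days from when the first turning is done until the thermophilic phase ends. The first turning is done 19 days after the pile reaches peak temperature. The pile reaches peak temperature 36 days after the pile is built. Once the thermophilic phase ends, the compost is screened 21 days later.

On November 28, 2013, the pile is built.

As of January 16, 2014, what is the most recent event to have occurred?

The pile reaches peak temperature

The pile is built: Nov 28, 2013.
The pile reaches peak temperature: Nov 28, 2013 + 36 days = Jan 3, 2014.
The first turning is done: Jan 3, 2014 + 19 days = Jan 22, 2014.
The thermophilic phase ends: Jan 22, 2014 + 15 days = Feb 6, 2014.
The compost is screened: Feb 6, 2014 + 21 days = Feb 27, 2014.
Jan 16, 2014 falls between when the pile reaches peak temperature (Jan 3, 2014) and when the first turning is done (Jan 22, 2014).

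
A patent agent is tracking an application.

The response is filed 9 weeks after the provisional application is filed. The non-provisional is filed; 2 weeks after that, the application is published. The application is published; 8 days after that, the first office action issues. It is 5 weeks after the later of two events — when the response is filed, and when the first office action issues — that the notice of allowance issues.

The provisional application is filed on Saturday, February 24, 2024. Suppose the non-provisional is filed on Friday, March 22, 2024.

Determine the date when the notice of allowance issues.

The provisional application is filed: Feb 24, 2024.
The response is filed: Feb 24, 2024 + 9 weeks = Apr 27, 2024.
The non-provisional is filed: Mar 22, 2024.
The application is published: Mar 22, 2024 + 2 weeks = Apr 5, 2024.
The first office action issues: Apr 5, 2024 + 8 days = Apr 13, 2024.
Both prerequisites met — the response is filed (Apr 27, 2024), the first office action issues (Apr 13, 2024); the later is Apr 27, 2024.
The notice of allowance issues: Apr 27, 2024 + 5 weeks = Jun 1, 2024.

Saturday, June 1, 2024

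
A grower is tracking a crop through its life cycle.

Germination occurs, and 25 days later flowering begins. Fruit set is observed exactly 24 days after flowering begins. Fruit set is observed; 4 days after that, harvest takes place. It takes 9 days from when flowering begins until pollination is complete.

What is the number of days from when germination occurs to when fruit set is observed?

49 days

Causal path: germination occurs → flowering begins → fruit set is observed.
Total delay along the path: 25 + 24 = 49 days.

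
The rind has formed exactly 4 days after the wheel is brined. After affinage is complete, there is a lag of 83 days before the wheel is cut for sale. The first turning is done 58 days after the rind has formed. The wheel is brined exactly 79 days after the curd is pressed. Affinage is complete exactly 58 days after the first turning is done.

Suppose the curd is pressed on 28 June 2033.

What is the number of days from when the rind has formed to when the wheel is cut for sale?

Causal path: the rind has formed → the first turning is done → affinage is complete → the wheel is cut for sale.
Total delay along the path: 58 + 58 + 83 = 199 days.

199 days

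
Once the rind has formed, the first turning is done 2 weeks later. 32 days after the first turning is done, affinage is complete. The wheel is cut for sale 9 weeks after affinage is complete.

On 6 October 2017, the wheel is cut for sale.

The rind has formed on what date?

The wheel is cut for sale: Oct 6, 2017.
Affinage is complete: Oct 6, 2017 − 9 weeks = Aug 4, 2017.
The first turning is done: Aug 4, 2017 − 32 days = Jul 3, 2017.
The rind has formed: Jul 3, 2017 − 2 weeks = Jun 19, 2017.

19 June 2017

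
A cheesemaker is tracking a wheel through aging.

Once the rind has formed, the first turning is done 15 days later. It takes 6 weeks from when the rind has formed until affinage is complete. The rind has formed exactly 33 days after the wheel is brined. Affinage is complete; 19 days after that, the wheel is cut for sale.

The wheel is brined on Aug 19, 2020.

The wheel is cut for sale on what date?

Nov 21, 2020

The wheel is brined: Aug 19, 2020.
The rind has formed: Aug 19, 2020 + 33 days = Sep 21, 2020.
Affinage is complete: Sep 21, 2020 + 6 weeks = Nov 2, 2020.
The wheel is cut for sale: Nov 2, 2020 + 19 days = Nov 21, 2020.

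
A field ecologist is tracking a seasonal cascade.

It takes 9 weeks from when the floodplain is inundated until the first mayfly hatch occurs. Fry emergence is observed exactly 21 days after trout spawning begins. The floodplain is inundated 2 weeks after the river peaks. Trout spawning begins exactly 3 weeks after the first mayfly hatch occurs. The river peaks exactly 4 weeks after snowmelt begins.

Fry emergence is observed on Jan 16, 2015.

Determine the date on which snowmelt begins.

Aug 22, 2014

Fry emergence is observed: Jan 16, 2015.
Trout spawning begins: Jan 16, 2015 − 21 days = Dec 26, 2014.
The first mayfly hatch occurs: Dec 26, 2014 − 3 weeks = Dec 5, 2014.
The floodplain is inundated: Dec 5, 2014 − 9 weeks = Oct 3, 2014.
The river peaks: Oct 3, 2014 − 2 weeks = Sep 19, 2014.
Snowmelt begins: Sep 19, 2014 − 4 weeks = Aug 22, 2014.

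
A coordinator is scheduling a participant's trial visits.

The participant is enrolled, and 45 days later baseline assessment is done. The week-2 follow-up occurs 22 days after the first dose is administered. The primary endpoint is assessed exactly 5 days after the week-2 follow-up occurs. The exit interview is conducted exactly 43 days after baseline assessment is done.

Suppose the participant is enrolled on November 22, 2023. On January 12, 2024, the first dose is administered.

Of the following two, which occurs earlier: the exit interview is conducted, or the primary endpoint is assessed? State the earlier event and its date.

The participant is enrolled: Nov 22, 2023.
Baseline assessment is done: Nov 22, 2023 + 45 days = Jan 6, 2024.
The exit interview is conducted: Jan 6, 2024 + 43 days = Feb 18, 2024.
The first dose is administered: Jan 12, 2024.
The week-2 follow-up occurs: Jan 12, 2024 + 22 days = Feb 3, 2024.
The primary endpoint is assessed: Feb 3, 2024 + 5 days = Feb 8, 2024.
Comparing: the exit interview is conducted on Feb 18, 2024 vs the primary endpoint is assessed on Feb 8, 2024. Earlier: the primary endpoint is assessed.

The primary endpoint is assessed — February 8, 2024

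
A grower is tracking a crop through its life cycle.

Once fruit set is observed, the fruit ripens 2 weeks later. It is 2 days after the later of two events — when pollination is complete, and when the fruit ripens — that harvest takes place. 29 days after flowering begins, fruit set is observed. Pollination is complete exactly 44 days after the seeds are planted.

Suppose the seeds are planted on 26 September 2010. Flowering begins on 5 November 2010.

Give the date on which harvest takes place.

20 December 2010

The seeds are planted: Sep 26, 2010.
Pollination is complete: Sep 26, 2010 + 44 days = Nov 9, 2010.
Flowering begins: Nov 5, 2010.
Fruit set is observed: Nov 5, 2010 + 29 days = Dec 4, 2010.
The fruit ripens: Dec 4, 2010 + 2 weeks = Dec 18, 2010.
Both prerequisites met — pollination is complete (Nov 9, 2010), the fruit ripens (Dec 18, 2010); the later is Dec 18, 2010.
Harvest takes place: Dec 18, 2010 + 2 days = Dec 20, 2010.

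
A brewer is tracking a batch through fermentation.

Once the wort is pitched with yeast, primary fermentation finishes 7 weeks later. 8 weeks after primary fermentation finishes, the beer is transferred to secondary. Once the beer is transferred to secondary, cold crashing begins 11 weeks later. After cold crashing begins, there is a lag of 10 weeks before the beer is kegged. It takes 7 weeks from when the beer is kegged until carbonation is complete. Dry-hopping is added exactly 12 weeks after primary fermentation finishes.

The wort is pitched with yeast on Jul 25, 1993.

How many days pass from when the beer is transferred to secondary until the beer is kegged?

147 days

Causal path: the beer is transferred to secondary → cold crashing begins → the beer is kegged.
Total delay along the path: 11 + 10 weeks = 21 weeks = 147 days.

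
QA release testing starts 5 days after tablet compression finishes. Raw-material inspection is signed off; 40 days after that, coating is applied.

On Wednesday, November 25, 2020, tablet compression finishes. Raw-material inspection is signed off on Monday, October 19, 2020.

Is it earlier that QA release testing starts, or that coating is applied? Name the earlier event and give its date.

Tablet compression finishes: Nov 25, 2020.
QA release testing starts: Nov 25, 2020 + 5 days = Nov 30, 2020.
Raw-material inspection is signed off: Oct 19, 2020.
Coating is applied: Oct 19, 2020 + 40 days = Nov 28, 2020.
Comparing: QA release testing starts on Nov 30, 2020 vs coating is applied on Nov 28, 2020. Earlier: coating is applied.

Coating is applied — Saturday, November 28, 2020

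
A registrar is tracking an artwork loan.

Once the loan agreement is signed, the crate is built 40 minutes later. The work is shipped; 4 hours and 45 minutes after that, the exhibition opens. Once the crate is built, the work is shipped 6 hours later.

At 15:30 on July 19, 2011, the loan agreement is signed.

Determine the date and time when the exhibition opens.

The loan agreement is signed: 15:30 Jul 19, 2011.
The crate is built: 15:30 Jul 19, 2011 + 40m = 16:10 Jul 19, 2011.
The work is shipped: 16:10 Jul 19, 2011 + 6h = 22:10 Jul 19, 2011.
The exhibition opens: 22:10 Jul 19, 2011 + 4h45m = 02:55 Jul 20, 2011.

02:55 on July 20, 2011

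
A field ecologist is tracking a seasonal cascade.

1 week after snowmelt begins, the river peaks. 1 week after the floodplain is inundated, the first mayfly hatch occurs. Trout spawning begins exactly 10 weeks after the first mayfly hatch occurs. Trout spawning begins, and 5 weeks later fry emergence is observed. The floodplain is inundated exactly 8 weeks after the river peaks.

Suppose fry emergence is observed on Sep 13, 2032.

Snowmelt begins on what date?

Fry emergence is observed: Sep 13, 2032.
Trout spawning begins: Sep 13, 2032 − 5 weeks = Aug 9, 2032.
The first mayfly hatch occurs: Aug 9, 2032 − 10 weeks = May 31, 2032.
The floodplain is inundated: May 31, 2032 − 1 week = May 24, 2032.
The river peaks: May 24, 2032 − 8 weeks = Mar 29, 2032.
Snowmelt begins: Mar 29, 2032 − 1 week = Mar 22, 2032.

Mar 22, 2032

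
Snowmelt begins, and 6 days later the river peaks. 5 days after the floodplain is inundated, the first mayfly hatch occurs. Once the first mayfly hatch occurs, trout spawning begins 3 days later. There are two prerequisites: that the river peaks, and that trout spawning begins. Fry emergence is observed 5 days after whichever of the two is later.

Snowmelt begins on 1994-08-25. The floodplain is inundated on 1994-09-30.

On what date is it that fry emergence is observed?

1994-10-13

Snowmelt begins: Aug 25, 1994.
The river peaks: Aug 25, 1994 + 6 days = Aug 31, 1994.
The floodplain is inundated: Sep 30, 1994.
The first mayfly hatch occurs: Sep 30, 1994 + 5 days = Oct 5, 1994.
Trout spawning begins: Oct 5, 1994 + 3 days = Oct 8, 1994.
Both prerequisites met — the river peaks (Aug 31, 1994), trout spawning begins (Oct 8, 1994); the later is Oct 8, 1994.
Fry emergence is observed: Oct 8, 1994 + 5 days = Oct 13, 1994.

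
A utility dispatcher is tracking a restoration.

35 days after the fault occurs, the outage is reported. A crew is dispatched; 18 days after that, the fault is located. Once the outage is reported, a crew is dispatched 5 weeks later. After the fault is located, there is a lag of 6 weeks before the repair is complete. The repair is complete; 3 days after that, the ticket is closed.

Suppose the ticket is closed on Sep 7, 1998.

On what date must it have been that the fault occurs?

Apr 27, 1998

The ticket is closed: Sep 7, 1998.
The repair is complete: Sep 7, 1998 − 3 days = Sep 4, 1998.
The fault is located: Sep 4, 1998 − 6 weeks = Jul 24, 1998.
A crew is dispatched: Jul 24, 1998 − 18 days = Jul 6, 1998.
The outage is reported: Jul 6, 1998 − 5 weeks = Jun 1, 1998.
The fault occurs: Jun 1, 1998 − 35 days = Apr 27, 1998.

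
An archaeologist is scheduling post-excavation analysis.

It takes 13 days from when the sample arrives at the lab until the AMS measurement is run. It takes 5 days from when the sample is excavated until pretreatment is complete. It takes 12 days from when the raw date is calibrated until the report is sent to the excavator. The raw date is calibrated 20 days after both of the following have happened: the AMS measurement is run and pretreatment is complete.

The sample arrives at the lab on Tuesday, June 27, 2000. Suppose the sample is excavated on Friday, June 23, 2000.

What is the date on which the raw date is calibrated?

Sunday, July 30, 2000

The sample arrives at the lab: Jun 27, 2000.
The AMS measurement is run: Jun 27, 2000 + 13 days = Jul 10, 2000.
The sample is excavated: Jun 23, 2000.
Pretreatment is complete: Jun 23, 2000 + 5 days = Jun 28, 2000.
Both prerequisites met — the AMS measurement is run (Jul 10, 2000), pretreatment is complete (Jun 28, 2000); the later is Jul 10, 2000.
The raw date is calibrated: Jul 10, 2000 + 20 days = Jul 30, 2000.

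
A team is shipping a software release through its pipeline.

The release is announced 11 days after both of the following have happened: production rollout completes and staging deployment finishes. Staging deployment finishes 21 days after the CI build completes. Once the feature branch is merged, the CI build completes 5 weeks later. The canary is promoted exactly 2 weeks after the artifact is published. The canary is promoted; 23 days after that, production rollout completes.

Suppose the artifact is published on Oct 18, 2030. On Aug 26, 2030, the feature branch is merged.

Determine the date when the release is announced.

The artifact is published: Oct 18, 2030.
The canary is promoted: Oct 18, 2030 + 2 weeks = Nov 1, 2030.
Production rollout completes: Nov 1, 2030 + 23 days = Nov 24, 2030.
The feature branch is merged: Aug 26, 2030.
The CI build completes: Aug 26, 2030 + 5 weeks = Sep 30, 2030.
Staging deployment finishes: Sep 30, 2030 + 21 days = Oct 21, 2030.
Both prerequisites met — production rollout completes (Nov 24, 2030), staging deployment finishes (Oct 21, 2030); the later is Nov 24, 2030.
The release is announced: Nov 24, 2030 + 11 days = Dec 5, 2030.

Dec 5, 2030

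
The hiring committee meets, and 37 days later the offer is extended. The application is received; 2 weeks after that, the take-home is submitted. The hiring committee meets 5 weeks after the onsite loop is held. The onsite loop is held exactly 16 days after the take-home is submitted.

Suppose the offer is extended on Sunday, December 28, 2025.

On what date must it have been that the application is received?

The offer is extended: Dec 28, 2025.
The hiring committee meets: Dec 28, 2025 − 37 days = Nov 21, 2025.
The onsite loop is held: Nov 21, 2025 − 5 weeks = Oct 17, 2025.
The take-home is submitted: Oct 17, 2025 − 16 days = Oct 1, 2025.
The application is received: Oct 1, 2025 − 2 weeks = Sep 17, 2025.

Wednesday, September 17, 2025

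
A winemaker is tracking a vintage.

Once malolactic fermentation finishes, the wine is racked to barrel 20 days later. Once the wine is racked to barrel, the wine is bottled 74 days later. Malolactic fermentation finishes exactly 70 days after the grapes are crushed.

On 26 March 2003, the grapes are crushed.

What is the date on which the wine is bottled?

6 September 2003

The grapes are crushed: Mar 26, 2003.
Malolactic fermentation finishes: Mar 26, 2003 + 70 days = Jun 4, 2003.
The wine is racked to barrel: Jun 4, 2003 + 20 days = Jun 24, 2003.
The wine is bottled: Jun 24, 2003 + 74 days = Sep 6, 2003.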